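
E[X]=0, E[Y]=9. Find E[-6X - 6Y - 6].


E[-6X - 6Y - 6] = -6*E[X] - 6*E[Y] - 6
= (-6)*(0) + (-6)*(9) + (-6)
= 0 - 54 - 6 = -60

-60


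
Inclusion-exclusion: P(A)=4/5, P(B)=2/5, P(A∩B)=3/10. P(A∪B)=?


P(A∪B) = P(A) + P(B) - P(A∩B)
= 4/5 + 2/5 - 3/10 = 9/10

9/10


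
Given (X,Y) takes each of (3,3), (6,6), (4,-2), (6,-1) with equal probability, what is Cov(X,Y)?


E[X]=19/4, E[Y]=3/2, E[XY]=31/4
Cov(X,Y) = E[XY] - E[X]E[Y] = 31/4 - 19/4*3/2 = 5/8

5/8


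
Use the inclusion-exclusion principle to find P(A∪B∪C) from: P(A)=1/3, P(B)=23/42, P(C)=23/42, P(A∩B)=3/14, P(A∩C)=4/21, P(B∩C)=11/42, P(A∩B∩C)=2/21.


P(A∪B∪C) = P(A)+P(B)+P(C) - P(AB)-P(AC)-P(BC) + P(ABC)
= 1/3+23/42+23/42 - 3/14-4/21-11/42 + 2/21
= 6/7

6/7


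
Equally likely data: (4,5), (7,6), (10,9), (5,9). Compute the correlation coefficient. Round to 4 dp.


Cov(X,Y) = 2.1250, Var(X) = 5.2500, Var(Y) = 3.1875
rho = Cov/(sqrt(VarX)*sqrt(VarY)) = 0.5195

0.5195


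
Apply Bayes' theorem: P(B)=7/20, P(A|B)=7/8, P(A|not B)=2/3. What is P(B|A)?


P(A) = P(A|B)P(B) + P(A|B')P(B') = 7/8*7/20 + 2/3*13/20 = 71/96
P(B|A) = P(A|B)P(B)/P(A) = (49/160)/(71/96) = 147/355

147/355


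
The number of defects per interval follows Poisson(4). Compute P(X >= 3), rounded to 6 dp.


P(X>=3) = 1 - P(X<=2) = 1 - (e^(-4)*4^0/0! + e^(-4)*4^1/1! + e^(-4)*4^2/2!)
≈ 1 - (0.0183156389 + 0.0732625556 + 0.1465251111)
= 1 - 0.2381033056 = 0.7618966944
≈ 0.761897

0.761897


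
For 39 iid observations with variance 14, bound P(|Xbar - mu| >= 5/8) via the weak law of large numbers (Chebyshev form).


Var(Xbar) = Var(X)/n = 14/39
Chebyshev: P(|Xbar-mu| >= 5/8) <= Var(Xbar)/(5/8)^2 = (14/39)/(25/64) = 896/975

896/975


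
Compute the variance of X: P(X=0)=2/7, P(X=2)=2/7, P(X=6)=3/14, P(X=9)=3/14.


E[X] = 53/14, E[X^2] = 367/14
Var(X) = E[X^2] - (E[X])^2 = 367/14 - (53/14)^2 = 2329/196

2329/196


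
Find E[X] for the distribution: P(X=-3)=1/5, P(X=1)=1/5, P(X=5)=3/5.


E[X] = sum(x * P(x))
= -3*1/5 + 1*1/5 + 5*3/5
= 13/5

13/5


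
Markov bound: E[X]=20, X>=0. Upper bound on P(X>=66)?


Markov: P(X >= a) <= E[X]/a
P(X >= 66) <= 20/66 = 10/33

10/33


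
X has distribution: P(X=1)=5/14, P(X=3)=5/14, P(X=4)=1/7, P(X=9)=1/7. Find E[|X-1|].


E[|X-1|] = sum(g(x)*P(x))
= 0*5/14 + 2*5/14 + 3*1/7 + 8*1/7
= 16/7

16/7


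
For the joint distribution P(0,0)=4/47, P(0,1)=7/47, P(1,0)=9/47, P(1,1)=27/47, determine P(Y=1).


P(Y=1) = P(0,1)+P(1,1) = 7/47 + 27/47 = 34/47

34/47


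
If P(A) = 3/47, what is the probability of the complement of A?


P(A') = 1 - P(A) = 1 - 3/47 = 44/47

44/47


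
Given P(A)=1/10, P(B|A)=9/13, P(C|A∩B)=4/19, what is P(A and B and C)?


P(A∩B∩C) = P(A) * P(B|A) * P(C|A∩B)
= 1/10 * 9/13 * 4/19
= 9/130 * 4/19 = 18/1235

18/1235


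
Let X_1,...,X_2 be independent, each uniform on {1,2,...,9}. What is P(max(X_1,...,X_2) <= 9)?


P(max <= 9) = P(all X_i <= 9) = (P(X_1 <= 9))^2
= (9/9)^2 = 1^2 = 1

1


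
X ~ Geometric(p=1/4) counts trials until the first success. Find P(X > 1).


P(X > 1) = P(first 1 trials all fail) = (1-p)^1 = (3/4)^1 = 3/4

3/4


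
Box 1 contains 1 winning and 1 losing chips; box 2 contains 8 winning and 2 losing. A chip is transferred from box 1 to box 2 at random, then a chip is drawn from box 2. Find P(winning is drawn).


P(transfer winning) = 1/2; P(transfer losing) = 1/2
If winning transferred: Urn II has 9 winning of 11, so P(winning|winning moved) = 9/11
If losing transferred: Urn II has 8 winning of 11, so P(winning|losing moved) = 8/11
By total probability: P(winning) = 1/2*9/11 + 1/2*8/11 = 17/22

17/22


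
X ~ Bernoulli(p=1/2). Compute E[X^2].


For Bernoulli: X in {0,1}
E[X^2] = 0^2*(1-1/2) + 1^2*1/2 = 1/2

1/2


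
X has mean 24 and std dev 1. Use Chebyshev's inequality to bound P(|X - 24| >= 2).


k = 2/1 = 2
Chebyshev: P(|X-mu| >= k*sigma) <= 1/k^2 = 1/2^2 = 1/4

1/4


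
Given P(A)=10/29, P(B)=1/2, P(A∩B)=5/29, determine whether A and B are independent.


P(A)*P(B) = 10/29*1/2 = 5/29
P(A∩B) = 5/29, which equals P(A)P(B), so independent

Yes, A and B are independent


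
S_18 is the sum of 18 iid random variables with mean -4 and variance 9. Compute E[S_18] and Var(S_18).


E[S_n] = n*mu = 18*-4 = -72
Var(S_n) = n*sigma^2 = 18*9 = 162

E[S_18]=-72, Var(S_18)=162


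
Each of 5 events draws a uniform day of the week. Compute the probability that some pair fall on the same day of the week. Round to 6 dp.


P(all different) = prod((7-i)/7 for i=0..4) = 0.149938
P(at least one match) = 1 - 0.149938 = 0.850062

0.850062


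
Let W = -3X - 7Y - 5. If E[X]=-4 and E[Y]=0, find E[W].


E[-3X - 7Y - 5] = -3*E[X] - 7*E[Y] - 5
= (-3)*(-4) + (-7)*(0) + (-5)
= 12 + 0 - 5 = 7

7


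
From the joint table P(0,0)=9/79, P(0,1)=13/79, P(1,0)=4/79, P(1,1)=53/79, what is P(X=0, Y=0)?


Read from table: P(X=0, Y=0) = 9/79

9/79


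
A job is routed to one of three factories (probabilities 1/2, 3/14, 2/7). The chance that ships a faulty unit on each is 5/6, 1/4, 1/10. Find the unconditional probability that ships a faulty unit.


P(A) = P(A|B1)P(B1) + P(A|B2)P(B2) + P(A|B3)P(B3)
= 5/6*1/2 + 1/4*3/14 + 1/10*2/7
= 5/12 + 3/56 + 1/35 = 419/840

419/840


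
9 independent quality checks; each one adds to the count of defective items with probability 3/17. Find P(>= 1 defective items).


P(at least one) = 1 - P(none)
P(none) = (1 - 3/17)^9 = (14/17)^9 = 20661046784/118587876497
P(at least one) = 1 - 20661046784/118587876497 = 97926829713/118587876497

97926829713/118587876497


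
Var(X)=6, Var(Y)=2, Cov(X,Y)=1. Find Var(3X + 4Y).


Var(3X + 4Y) = 3^2*Var(X) + 4^2*Var(Y) + 2*3*4*Cov(X,Y)
= 9*6 + 16*2 + 24*1
= 54 + 32 + 24 = 110

110


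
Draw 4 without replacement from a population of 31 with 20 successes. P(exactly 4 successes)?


P(X=4) = C(20,4)*C(11,0) / C(31,4)
= 4845*1 / 31465
= 4845/31465 = 969/6293

969/6293


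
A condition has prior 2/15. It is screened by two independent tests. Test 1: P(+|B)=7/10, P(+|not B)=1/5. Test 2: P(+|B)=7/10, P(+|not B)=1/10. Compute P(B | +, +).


After test 1: P(+) = 7/10*2/15 + 1/5*13/15 = 4/15
P(B|+) = (7/75)/(4/15) = 7/20
After test 2 (use post1 as new prior): P(+) = 7/10*7/20 + 1/10*13/20 = 31/100
P(B|+,+) = (49/200)/(31/100) = 49/62

49/62


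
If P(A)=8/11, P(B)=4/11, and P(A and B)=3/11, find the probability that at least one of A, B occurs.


P(A∪B) = P(A) + P(B) - P(A∩B)
= 8/11 + 4/11 - 3/11 = 9/11

9/11


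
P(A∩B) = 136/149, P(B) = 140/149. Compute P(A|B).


P(A|B) = P(A∩B)/P(B) = (136/149)/(140/149) = 136/140 = 34/35

34/35


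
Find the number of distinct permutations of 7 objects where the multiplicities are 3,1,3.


7! = 5040
Denominator: 3!=6 * 1!=1 * 3!=6
Coefficient = 5040 / 36 = 140

140


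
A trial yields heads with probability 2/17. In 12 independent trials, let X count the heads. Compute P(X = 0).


P(X=0) = C(12,0) * p^0 * (1-p)^12
= 1 * 1 * 129746337890625/582622237229761
= 129746337890625/582622237229761

129746337890625/582622237229761


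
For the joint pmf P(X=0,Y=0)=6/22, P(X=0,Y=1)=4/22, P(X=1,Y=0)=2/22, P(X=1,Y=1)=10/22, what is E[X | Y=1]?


P(Y=1) = 14/22
E[X|Y=1] = (0*4 + 1*10)/14 = 10/14 = 5/7

5/7


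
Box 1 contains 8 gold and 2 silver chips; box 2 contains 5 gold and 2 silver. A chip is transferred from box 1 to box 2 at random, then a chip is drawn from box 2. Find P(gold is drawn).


P(transfer gold) = 8/10 = 4/5; P(transfer silver) = 1/5
If gold transferred: Urn II has 6 gold of 8, so P(gold|gold moved) = 3/4
If silver transferred: Urn II has 5 gold of 8, so P(gold|silver moved) = 5/8
By total probability: P(gold) = 4/5*3/4 + 1/5*5/8 = 29/40

29/40


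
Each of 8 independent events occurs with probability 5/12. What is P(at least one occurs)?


P(at least one) = 1 - P(none)
P(none) = (1 - 5/12)^8 = (7/12)^8 = 5764801/429981696
P(at least one) = 1 - 5764801/429981696 = 424216895/429981696

424216895/429981696


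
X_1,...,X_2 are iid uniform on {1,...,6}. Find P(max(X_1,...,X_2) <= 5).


P(max <= 5) = P(all X_i <= 5) = (P(X_1 <= 5))^2
= (5/6)^2 = 25/36

25/36


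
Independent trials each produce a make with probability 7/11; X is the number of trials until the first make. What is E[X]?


For geometric (trials until first success), E[X] = 1/p = 1/(7/11) = 11/7

11/7


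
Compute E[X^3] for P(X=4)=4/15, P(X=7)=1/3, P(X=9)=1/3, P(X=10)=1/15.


E[X^3] = sum(g(x)*P(x))
= 64*4/15 + 343*1/3 + 729*1/3 + 1000*1/15
= 6616/15

6616/15


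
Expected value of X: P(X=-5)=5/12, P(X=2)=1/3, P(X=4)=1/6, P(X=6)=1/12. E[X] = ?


E[X] = sum(x * P(x))
= -5*5/12 + 2*1/3 + 4*1/6 + 6*1/12
= -1/4

-1/4


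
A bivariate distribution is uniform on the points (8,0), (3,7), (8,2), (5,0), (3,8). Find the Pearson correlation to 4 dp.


Cov(X,Y) = -6.1600, Var(X) = 5.0400, Var(Y) = 11.8400
rho = Cov/(sqrt(VarX)*sqrt(VarY)) = -0.7974

-0.7974


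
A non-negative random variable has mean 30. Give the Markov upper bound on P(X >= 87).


Markov: P(X >= a) <= E[X]/a
P(X >= 87) <= 30/87 = 10/29

10/29


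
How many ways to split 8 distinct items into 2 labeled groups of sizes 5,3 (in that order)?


8! = 40320
Denominator: 5!=120 * 3!=6
Coefficient = 40320 / 720 = 56

56


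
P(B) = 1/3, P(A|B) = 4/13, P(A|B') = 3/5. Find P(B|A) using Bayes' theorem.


P(A) = P(A|B)P(B) + P(A|B')P(B') = 4/13*1/3 + 3/5*2/3 = 98/195
P(B|A) = P(A|B)P(B)/P(A) = (4/39)/(98/195) = 10/49

10/49


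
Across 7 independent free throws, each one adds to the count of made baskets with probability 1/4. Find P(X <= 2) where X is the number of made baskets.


P(X<=2) = P(X=0) + P(X=1) + P(X=2)
= 2187/16384 + 5103/16384 + 5103/16384
= 12393/16384

12393/16384


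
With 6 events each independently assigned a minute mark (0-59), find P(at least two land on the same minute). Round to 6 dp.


P(all different) = prod((60-i)/60 for i=0..5) = 0.772590
P(at least one match) = 1 - 0.772590 = 0.227410

0.227410


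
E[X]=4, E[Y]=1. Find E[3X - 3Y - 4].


E[3X - 3Y - 4] = 3*E[X] - 3*E[Y] - 4
= (3)*(4) + (-3)*(1) + (-4)
= 12 - 3 - 4 = 5

5


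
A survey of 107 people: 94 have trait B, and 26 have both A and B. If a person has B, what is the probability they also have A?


P(A|B) = P(A∩B)/P(B) = (26/107)/(94/107) = 26/94 = 13/47

13/47


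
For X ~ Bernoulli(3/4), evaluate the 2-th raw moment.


For Bernoulli: X in {0,1}
E[X^2] = 0^2*(1-3/4) + 1^2*3/4 = 3/4

3/4


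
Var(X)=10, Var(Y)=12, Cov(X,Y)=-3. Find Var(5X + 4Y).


Var(5X + 4Y) = 5^2*Var(X) + 4^2*Var(Y) + 2*5*4*Cov(X,Y)
= 25*10 + 16*12 + 40*(-3)
= 250 + 192 - 120 = 322

322


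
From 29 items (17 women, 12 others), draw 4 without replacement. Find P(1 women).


P(X=1) = C(17,1)*C(12,3) / C(29,4)
= 17*220 / 23751
= 3740/23751

3740/23751


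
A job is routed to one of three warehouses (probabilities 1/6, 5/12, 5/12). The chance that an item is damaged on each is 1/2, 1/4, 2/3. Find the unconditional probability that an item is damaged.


P(A) = P(A|B1)P(B1) + P(A|B2)P(B2) + P(A|B3)P(B3)
= 1/2*1/6 + 1/4*5/12 + 2/3*5/12
= 1/12 + 5/48 + 5/18 = 67/144

67/144


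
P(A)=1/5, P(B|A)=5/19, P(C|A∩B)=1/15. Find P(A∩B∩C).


P(A∩B∩C) = P(A) * P(B|A) * P(C|A∩B)
= 1/5 * 5/19 * 1/15
= 1/19 * 1/15 = 1/285

1/285


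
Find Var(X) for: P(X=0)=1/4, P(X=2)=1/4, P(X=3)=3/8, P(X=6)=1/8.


E[X] = 19/8, E[X^2] = 71/8
Var(X) = E[X^2] - (E[X])^2 = 71/8 - (19/8)^2 = 207/64

207/64


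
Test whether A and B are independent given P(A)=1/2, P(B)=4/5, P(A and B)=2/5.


P(A)*P(B) = 1/2*4/5 = 2/5
P(A∩B) = 2/5, which equals P(A)P(B), so independent

Yes, A and B are independent


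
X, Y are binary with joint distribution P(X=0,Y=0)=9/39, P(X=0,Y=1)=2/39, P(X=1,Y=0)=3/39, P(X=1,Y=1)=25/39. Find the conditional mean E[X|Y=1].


P(Y=1) = 27/39
E[X|Y=1] = (0*2 + 1*25)/27 = 25/27

25/27


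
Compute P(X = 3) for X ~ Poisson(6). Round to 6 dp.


P(X=3) = e^(-6) * 6^3 / 3!
≈ 0.002478752177 * 216 / 6
≈ 0.089235

0.089235


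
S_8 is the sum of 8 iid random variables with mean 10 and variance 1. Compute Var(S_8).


By independence, Var(S_n) = n*Var(X_1) = 8*1 = 8

8


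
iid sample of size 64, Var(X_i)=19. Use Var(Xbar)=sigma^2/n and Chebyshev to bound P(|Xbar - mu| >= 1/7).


Var(Xbar) = Var(X)/n = 19/64
Chebyshev: P(|Xbar-mu| >= 1/7) <= Var(Xbar)/(1/7)^2 = (19/64)/(1/49) = 931/64
Bound exceeds 1, so trivial bound: 1

1


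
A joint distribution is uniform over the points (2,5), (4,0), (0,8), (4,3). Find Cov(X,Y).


E[X]=5/2, E[Y]=4, E[XY]=11/2
Cov(X,Y) = E[XY] - E[X]E[Y] = 11/2 - 5/2*4 = -9/2

-9/2


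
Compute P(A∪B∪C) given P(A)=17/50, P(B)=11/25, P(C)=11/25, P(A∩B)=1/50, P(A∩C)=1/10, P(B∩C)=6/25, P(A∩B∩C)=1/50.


P(A∪B∪C) = P(A)+P(B)+P(C) - P(AB)-P(AC)-P(BC) + P(ABC)
= 17/50+11/25+11/25 - 1/50-1/10-6/25 + 1/50
= 22/25

22/25


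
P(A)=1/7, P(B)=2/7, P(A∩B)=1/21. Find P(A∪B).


P(A∪B) = P(A) + P(B) - P(A∩B)
= 1/7 + 2/7 - 1/21 = 8/21

8/21


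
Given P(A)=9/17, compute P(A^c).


P(A') = 1 - P(A) = 1 - 9/17 = 8/17

8/17


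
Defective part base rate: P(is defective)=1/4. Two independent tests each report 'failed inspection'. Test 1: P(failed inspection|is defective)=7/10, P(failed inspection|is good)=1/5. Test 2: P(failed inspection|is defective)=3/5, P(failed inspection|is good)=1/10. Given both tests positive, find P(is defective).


After test 1: P(+) = 7/10*1/4 + 1/5*3/4 = 13/40
P(B|+) = (7/40)/(13/40) = 7/13
After test 2 (use post1 as new prior): P(+) = 3/5*7/13 + 1/10*6/13 = 24/65
P(B|+,+) = (21/65)/(24/65) = 7/8

7/8


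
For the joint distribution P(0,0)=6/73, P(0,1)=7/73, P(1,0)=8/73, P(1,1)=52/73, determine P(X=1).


P(X=1) = P(1,0)+P(1,1) = 8/73 + 52/73 = 60/73

60/73


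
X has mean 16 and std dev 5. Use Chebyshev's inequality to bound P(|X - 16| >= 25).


k = 25/5 = 5
Chebyshev: P(|X-mu| >= k*sigma) <= 1/k^2 = 1/5^2 = 1/25

1/25


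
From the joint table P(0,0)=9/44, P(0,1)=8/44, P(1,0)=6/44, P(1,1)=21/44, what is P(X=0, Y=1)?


Read from table: P(X=0, Y=1) = 8/44 = 2/11

2/11


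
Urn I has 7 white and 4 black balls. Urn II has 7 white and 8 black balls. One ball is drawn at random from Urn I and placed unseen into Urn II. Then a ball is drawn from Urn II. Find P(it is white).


P(transfer white) = 7/11; P(transfer black) = 4/11
If white transferred: Urn II has 8 white of 16, so P(white|white moved) = 1/2
If black transferred: Urn II has 7 white of 16, so P(white|black moved) = 7/16
By total probability: P(white) = 7/11*1/2 + 4/11*7/16 = 21/44

21/44


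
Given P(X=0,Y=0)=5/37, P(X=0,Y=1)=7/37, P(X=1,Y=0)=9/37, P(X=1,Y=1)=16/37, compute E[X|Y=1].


P(Y=1) = 23/37
E[X|Y=1] = (0*7 + 1*16)/23 = 16/23

16/23


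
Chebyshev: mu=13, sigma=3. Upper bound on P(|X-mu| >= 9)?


k = 9/3 = 3
Chebyshev: P(|X-mu| >= k*sigma) <= 1/k^2 = 1/3^2 = 1/9

1/9


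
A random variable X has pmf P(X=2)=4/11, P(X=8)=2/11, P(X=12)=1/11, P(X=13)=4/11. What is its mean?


E[X] = sum(x * P(x))
= 2*4/11 + 8*2/11 + 12*1/11 + 13*4/11
= 8

8


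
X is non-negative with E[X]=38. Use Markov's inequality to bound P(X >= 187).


Markov: P(X >= a) <= E[X]/a
P(X >= 187) <= 38/187

38/187


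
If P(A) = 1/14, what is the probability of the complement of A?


P(A') = 1 - P(A) = 1 - 1/14 = 13/14

13/14


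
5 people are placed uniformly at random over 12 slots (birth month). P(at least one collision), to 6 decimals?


P(all different) = prod((12-i)/12 for i=0..4) = 0.381944
P(at least one match) = 1 - 0.381944 = 0.618056

0.618056


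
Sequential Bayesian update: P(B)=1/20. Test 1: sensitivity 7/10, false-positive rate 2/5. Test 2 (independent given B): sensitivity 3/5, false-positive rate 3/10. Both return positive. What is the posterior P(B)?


After test 1: P(+) = 7/10*1/20 + 2/5*19/20 = 83/200
P(B|+) = (7/200)/(83/200) = 7/83
After test 2 (use post1 as new prior): P(+) = 3/5*7/83 + 3/10*76/83 = 27/83
P(B|+,+) = (21/415)/(27/83) = 7/45

7/45


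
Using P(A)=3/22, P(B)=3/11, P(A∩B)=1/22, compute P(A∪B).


P(A∪B) = P(A) + P(B) - P(A∩B)
= 3/22 + 3/11 - 1/22 = 4/11

4/11


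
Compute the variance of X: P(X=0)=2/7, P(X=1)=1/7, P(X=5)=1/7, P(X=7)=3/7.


E[X] = 27/7, E[X^2] = 173/7
Var(X) = E[X^2] - (E[X])^2 = 173/7 - (27/7)^2 = 482/49

482/49


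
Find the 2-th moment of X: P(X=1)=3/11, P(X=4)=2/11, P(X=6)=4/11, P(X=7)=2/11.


E[X^2] = sum(x^2 * P(x))
= 1*3/11 + 16*2/11 + 36*4/11 + 49*2/11
= 277/11

277/11


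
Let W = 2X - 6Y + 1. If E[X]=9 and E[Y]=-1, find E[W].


E[2X - 6Y + 1] = 2*E[X] - 6*E[Y] + 1
= (2)*(9) + (-6)*(-1) + (1)
= 18 + 6 + 1 = 25

25


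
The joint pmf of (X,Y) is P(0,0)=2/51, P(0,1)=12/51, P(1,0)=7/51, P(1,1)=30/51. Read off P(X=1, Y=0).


Read from table: P(X=1, Y=0) = 7/51

7/51


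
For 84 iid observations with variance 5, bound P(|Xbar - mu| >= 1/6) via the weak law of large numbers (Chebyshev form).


Var(Xbar) = Var(X)/n = 5/84
Chebyshev: P(|Xbar-mu| >= 1/6) <= Var(Xbar)/(1/6)^2 = (5/84)/(1/36) = 15/7
Bound exceeds 1, so trivial bound: 1

1


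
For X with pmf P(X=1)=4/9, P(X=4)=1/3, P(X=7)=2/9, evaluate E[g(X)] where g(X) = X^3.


E[X^3] = sum(g(x)*P(x))
= 1*4/9 + 64*1/3 + 343*2/9
= 98

98


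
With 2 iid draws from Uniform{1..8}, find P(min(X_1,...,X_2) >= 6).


P(min >= 6) = P(all X_i >= 6) = (P(X_1 >= 6))^2
= (3/8)^2 = 9/64

9/64


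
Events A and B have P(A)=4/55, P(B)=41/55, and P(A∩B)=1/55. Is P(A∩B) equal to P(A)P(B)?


P(A)*P(B) = 4/55*41/55 = 164/3025
P(A∩B) = 1/55 != 164/3025, so not independent

No, A and B are not independent


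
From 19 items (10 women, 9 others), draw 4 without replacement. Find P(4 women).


P(X=4) = C(10,4)*C(9,0) / C(19,4)
= 210*1 / 3876
= 210/3876 = 35/646

35/646


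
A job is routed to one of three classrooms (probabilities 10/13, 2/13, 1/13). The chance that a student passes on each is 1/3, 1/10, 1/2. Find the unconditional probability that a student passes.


P(A) = P(A|B1)P(B1) + P(A|B2)P(B2) + P(A|B3)P(B3)
= 1/3*10/13 + 1/10*2/13 + 1/2*1/13
= 10/39 + 1/65 + 1/26 = 121/390

121/390


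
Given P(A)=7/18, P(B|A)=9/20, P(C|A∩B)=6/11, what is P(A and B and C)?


P(A∩B∩C) = P(A) * P(B|A) * P(C|A∩B)
= 7/18 * 9/20 * 6/11
= 7/40 * 6/11 = 21/220

21/220


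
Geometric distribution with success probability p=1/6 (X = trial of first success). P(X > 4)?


P(X > 4) = P(first 4 trials all fail) = (1-p)^4 = (5/6)^4 = 625/1296

625/1296


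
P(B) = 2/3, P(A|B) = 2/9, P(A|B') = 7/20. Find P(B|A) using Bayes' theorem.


P(A) = P(A|B)P(B) + P(A|B')P(B') = 2/9*2/3 + 7/20*1/3 = 143/540
P(B|A) = P(A|B)P(B)/P(A) = (4/27)/(143/540) = 80/143

80/143


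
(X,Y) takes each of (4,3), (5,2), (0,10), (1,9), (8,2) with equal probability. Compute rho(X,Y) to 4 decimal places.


Cov(X,Y) = -9.3200, Var(X) = 8.2400, Var(Y) = 12.5600
rho = Cov/(sqrt(VarX)*sqrt(VarY)) = -0.9161

-0.9161


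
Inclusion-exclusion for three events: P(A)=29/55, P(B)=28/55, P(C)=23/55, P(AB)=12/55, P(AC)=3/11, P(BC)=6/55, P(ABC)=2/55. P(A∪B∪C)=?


P(A∪B∪C) = P(A)+P(B)+P(C) - P(AB)-P(AC)-P(BC) + P(ABC)
= 29/55+28/55+23/55 - 12/55-3/11-6/55 + 2/55
= 49/55

49/55


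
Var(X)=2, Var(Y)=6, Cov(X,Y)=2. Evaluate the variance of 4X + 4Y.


Var(4X + 4Y) = 4^2*Var(X) + 4^2*Var(Y) + 2*4*4*Cov(X,Y)
= 16*2 + 16*6 + 32*2
= 32 + 96 + 64 = 192

192


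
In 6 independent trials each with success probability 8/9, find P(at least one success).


P(at least one) = 1 - P(none)
P(none) = (1 - 8/9)^6 = (1/9)^6 = 1/531441
P(at least one) = 1 - 1/531441 = 531440/531441

531440/531441


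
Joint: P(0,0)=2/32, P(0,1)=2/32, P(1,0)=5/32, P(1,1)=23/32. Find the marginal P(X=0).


P(X=0) = P(0,0)+P(0,1) = 2/32 + 2/32 = 4/32 = 1/8

1/8


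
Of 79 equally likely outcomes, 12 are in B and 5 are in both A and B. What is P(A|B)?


P(A|B) = P(A∩B)/P(B) = (5/79)/(12/79) = 5/12

5/12


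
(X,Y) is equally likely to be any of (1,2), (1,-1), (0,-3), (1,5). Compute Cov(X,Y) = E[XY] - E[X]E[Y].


E[X]=3/4, E[Y]=3/4, E[XY]=3/2
Cov(X,Y) = E[XY] - E[X]E[Y] = 3/2 - 3/4*3/4 = 15/16

15/16


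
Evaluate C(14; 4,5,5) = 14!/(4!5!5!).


14! = 87178291200
Denominator: 4!=24 * 5!=120 * 5!=120
Coefficient = 87178291200 / 345600 = 252252

252252


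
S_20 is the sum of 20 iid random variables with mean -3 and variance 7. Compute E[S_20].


E[S_n] = n*E[X_1] = 20*-3 = -60

-60


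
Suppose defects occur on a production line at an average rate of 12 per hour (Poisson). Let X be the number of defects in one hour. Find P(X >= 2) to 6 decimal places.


P(X>=2) = 1 - P(X<=1) = 1 - (e^(-12)*12^0/0! + e^(-12)*12^1/1!)
≈ 1 - (0.0000061442 + 0.0000737305)
= 1 - 0.0000798747 = 0.9999201253
≈ 0.999920

0.999920


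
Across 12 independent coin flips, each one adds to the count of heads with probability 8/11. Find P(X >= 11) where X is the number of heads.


P(X>=11) = P(X=11) + P(X=12)
= 309237645312/3138428376721 + 68719476736/3138428376721
= 34359738368/285311670611

34359738368/285311670611


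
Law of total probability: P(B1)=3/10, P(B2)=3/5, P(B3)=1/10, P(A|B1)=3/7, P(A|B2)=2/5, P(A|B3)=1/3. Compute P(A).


P(A) = P(A|B1)P(B1) + P(A|B2)P(B2) + P(A|B3)P(B3)
= 3/7*3/10 + 2/5*3/5 + 1/3*1/10
= 9/70 + 6/25 + 1/30 = 211/525

211/525


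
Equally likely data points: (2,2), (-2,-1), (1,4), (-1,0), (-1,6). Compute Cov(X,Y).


E[X]=-1/5, E[Y]=11/5, E[XY]=4/5
Cov(X,Y) = E[XY] - E[X]E[Y] = 4/5 + 1/5*11/5 = 31/25

31/25


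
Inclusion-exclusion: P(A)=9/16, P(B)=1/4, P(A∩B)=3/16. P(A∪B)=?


P(A∪B) = P(A) + P(B) - P(A∩B)
= 9/16 + 1/4 - 3/16 = 5/8

5/8


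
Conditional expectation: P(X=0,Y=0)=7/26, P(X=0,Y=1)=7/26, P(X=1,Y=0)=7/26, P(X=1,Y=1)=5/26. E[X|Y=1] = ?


P(Y=1) = 12/26
E[X|Y=1] = (0*7 + 1*5)/12 = 5/12

5/12


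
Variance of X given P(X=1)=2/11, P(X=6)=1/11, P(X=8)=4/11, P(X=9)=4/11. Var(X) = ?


E[X] = 76/11, E[X^2] = 618/11
Var(X) = E[X^2] - (E[X])^2 = 618/11 - (76/11)^2 = 1022/121

1022/121


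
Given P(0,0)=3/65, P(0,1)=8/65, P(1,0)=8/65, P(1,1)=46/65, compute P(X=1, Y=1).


Read from table: P(X=1, Y=1) = 46/65

46/65


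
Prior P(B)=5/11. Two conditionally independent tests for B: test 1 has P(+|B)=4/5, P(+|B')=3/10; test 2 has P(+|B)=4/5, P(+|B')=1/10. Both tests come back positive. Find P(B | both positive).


After test 1: P(+) = 4/5*5/11 + 3/10*6/11 = 29/55
P(B|+) = (4/11)/(29/55) = 20/29
After test 2 (use post1 as new prior): P(+) = 4/5*20/29 + 1/10*9/29 = 169/290
P(B|+,+) = (16/29)/(169/290) = 160/169

160/169


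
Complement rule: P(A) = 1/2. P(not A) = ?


P(A') = 1 - P(A) = 1 - 1/2 = 1/2

1/2


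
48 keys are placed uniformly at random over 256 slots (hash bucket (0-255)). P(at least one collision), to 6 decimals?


P(all different) = prod((256-i)/256 for i=0..47) = 0.009029
P(at least one match) = 1 - 0.009029 = 0.990971

0.990971


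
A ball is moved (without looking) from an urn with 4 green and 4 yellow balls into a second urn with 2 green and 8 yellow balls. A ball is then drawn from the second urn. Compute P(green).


P(transfer green) = 4/8 = 1/2; P(transfer yellow) = 1/2
If green transferred: Urn II has 3 green of 11, so P(green|green moved) = 3/11
If yellow transferred: Urn II has 2 green of 11, so P(green|yellow moved) = 2/11
By total probability: P(green) = 1/2*3/11 + 1/2*2/11 = 5/22

5/22


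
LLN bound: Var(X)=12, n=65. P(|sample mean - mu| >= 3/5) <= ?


Var(Xbar) = Var(X)/n = 12/65
Chebyshev: P(|Xbar-mu| >= 3/5) <= Var(Xbar)/(3/5)^2 = (12/65)/(9/25) = 20/39

20/39


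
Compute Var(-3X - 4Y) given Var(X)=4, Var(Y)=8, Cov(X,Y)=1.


Var(-3X - 4Y) = (-3)^2*Var(X) + (-4)^2*Var(Y) + 2*(-3)*(-4)*Cov(X,Y)
= 9*4 + 16*8 + 24*1
= 36 + 128 + 24 = 188

188


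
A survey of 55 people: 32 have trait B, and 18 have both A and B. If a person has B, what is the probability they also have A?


P(A|B) = P(A∩B)/P(B) = (18/55)/(32/55) = 18/32 = 9/16

9/16


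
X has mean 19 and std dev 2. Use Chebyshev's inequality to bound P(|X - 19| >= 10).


k = 10/2 = 5
Chebyshev: P(|X-mu| >= k*sigma) <= 1/k^2 = 1/5^2 = 1/25

1/25


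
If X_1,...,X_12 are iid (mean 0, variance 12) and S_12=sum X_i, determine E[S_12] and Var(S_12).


E[S_n] = n*mu = 12*0 = 0
Var(S_n) = n*sigma^2 = 12*12 = 144

E[S_12]=0, Var(S_12)=144


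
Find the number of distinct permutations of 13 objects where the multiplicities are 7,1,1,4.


13! = 6227020800
Denominator: 7!=5040 * 1!=1 * 1!=1 * 4!=24
Coefficient = 6227020800 / 120960 = 51480

51480


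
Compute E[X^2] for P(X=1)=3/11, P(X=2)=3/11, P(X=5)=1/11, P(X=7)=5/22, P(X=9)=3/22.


E[X^2] = sum(g(x)*P(x))
= 1*3/11 + 4*3/11 + 25*1/11 + 49*5/22 + 81*3/22
= 284/11

284/11


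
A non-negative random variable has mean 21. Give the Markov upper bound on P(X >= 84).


Markov: P(X >= a) <= E[X]/a
P(X >= 84) <= 21/84 = 1/4

1/4


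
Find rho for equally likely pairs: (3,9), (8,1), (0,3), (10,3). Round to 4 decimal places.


Cov(X,Y) = -4.7500, Var(X) = 15.6875, Var(Y) = 9.0000
rho = Cov/(sqrt(VarX)*sqrt(VarY)) = -0.3998

-0.3998


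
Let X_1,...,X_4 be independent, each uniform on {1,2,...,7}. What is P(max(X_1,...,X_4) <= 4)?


P(max <= 4) = P(all X_i <= 4) = (P(X_1 <= 4))^4
= (4/7)^4 = 256/2401

256/2401


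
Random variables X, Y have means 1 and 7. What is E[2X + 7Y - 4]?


E[2X + 7Y - 4] = 2*E[X] + 7*E[Y] - 4
= (2)*(1) + (7)*(7) + (-4)
= 2 + 49 - 4 = 47

47


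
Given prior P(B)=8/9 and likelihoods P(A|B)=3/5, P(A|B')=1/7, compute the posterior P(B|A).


P(A) = P(A|B)P(B) + P(A|B')P(B') = 3/5*8/9 + 1/7*1/9 = 173/315
P(B|A) = P(A|B)P(B)/P(A) = (8/15)/(173/315) = 168/173

168/173


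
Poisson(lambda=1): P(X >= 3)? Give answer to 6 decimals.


P(X>=3) = 1 - P(X<=2) = 1 - (e^(-1)*1^0/0! + e^(-1)*1^1/1! + e^(-1)*1^2/2!)
≈ 1 - (0.3678794412 + 0.3678794412 + 0.1839397206)
= 1 - 0.9196986030 = 0.0803013970
≈ 0.080301

0.080301


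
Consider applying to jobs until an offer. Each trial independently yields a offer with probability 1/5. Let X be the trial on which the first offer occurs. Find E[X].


For geometric (trials until first success), E[X] = 1/p = 1/(1/5) = 5

5


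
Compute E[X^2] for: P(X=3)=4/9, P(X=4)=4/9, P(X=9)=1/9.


E[X^2] = sum(x^2 * P(x))
= 9*4/9 + 16*4/9 + 81*1/9
= 181/9

181/9


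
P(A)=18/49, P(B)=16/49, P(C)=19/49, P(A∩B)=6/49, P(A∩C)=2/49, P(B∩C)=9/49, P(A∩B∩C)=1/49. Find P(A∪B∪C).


P(A∪B∪C) = P(A)+P(B)+P(C) - P(AB)-P(AC)-P(BC) + P(ABC)
= 18/49+16/49+19/49 - 6/49-2/49-9/49 + 1/49
= 37/49

37/49


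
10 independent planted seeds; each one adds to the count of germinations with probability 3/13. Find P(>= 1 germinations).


P(at least one) = 1 - P(none)
P(none) = (1 - 3/13)^10 = (10/13)^10 = 10000000000/137858491849
P(at least one) = 1 - 10000000000/137858491849 = 127858491849/137858491849

127858491849/137858491849


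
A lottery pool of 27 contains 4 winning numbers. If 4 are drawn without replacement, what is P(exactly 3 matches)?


P(X=3) = C(4,3)*C(23,1) / C(27,4)
= 4*23 / 17550
= 92/17550 = 46/8775

46/8775


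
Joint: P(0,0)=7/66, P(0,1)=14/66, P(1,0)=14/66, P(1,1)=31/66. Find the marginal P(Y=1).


P(Y=1) = P(0,1)+P(1,1) = 14/66 + 31/66 = 45/66 = 15/22

15/22


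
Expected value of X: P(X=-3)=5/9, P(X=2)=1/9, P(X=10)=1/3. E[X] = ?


E[X] = sum(x * P(x))
= -3*5/9 + 2*1/9 + 10*1/3
= 17/9

17/9


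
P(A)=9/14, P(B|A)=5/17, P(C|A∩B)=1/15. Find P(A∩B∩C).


P(A∩B∩C) = P(A) * P(B|A) * P(C|A∩B)
= 9/14 * 5/17 * 1/15
= 45/238 * 1/15 = 3/238

3/238


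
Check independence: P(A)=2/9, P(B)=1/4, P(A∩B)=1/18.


P(A)*P(B) = 2/9*1/4 = 1/18
P(A∩B) = 1/18, which equals P(A)P(B), so independent

Yes, A and B are independent


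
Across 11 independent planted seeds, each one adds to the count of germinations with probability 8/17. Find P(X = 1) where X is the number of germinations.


P(X=1) = C(11,1) * p^1 * (1-p)^10
= 11 * 8/17 * 3486784401/2015993900449
= 306837027288/34271896307633

306837027288/34271896307633


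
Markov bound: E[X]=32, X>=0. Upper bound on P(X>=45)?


Markov: P(X >= a) <= E[X]/a
P(X >= 45) <= 32/45

32/45


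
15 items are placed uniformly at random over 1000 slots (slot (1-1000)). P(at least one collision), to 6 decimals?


P(all different) = prod((1000-i)/1000 for i=0..14) = 0.899864
P(at least one match) = 1 - 0.899864 = 0.100136

0.100136


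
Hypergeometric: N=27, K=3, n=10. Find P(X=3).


P(X=3) = C(3,3)*C(24,7) / C(27,10)
= 1*346104 / 8436285
= 346104/8436285 = 8/195

8/195


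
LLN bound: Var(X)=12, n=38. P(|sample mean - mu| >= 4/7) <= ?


Var(Xbar) = Var(X)/n = 12/38
Chebyshev: P(|Xbar-mu| >= 4/7) <= Var(Xbar)/(4/7)^2 = (6/19)/(16/49) = 147/152

147/152


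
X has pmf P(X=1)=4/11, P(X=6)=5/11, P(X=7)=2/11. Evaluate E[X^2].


E[X^2] = sum(x^2 * P(x))
= 1*4/11 + 36*5/11 + 49*2/11
= 282/11

282/11


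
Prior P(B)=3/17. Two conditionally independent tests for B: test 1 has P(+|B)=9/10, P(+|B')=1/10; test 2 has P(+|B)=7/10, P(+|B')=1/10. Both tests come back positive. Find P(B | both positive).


After test 1: P(+) = 9/10*3/17 + 1/10*14/17 = 41/170
P(B|+) = (27/170)/(41/170) = 27/41
After test 2 (use post1 as new prior): P(+) = 7/10*27/41 + 1/10*14/41 = 203/410
P(B|+,+) = (189/410)/(203/410) = 27/29

27/29


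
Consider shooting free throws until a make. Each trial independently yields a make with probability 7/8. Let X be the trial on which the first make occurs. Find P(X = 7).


P(X=7) = (1-p)^6 * p = (1/8)^6 * 7/8
= 1/262144 * 7/8 = 7/2097152

7/2097152


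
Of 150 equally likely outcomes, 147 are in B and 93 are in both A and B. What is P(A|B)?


P(A|B) = P(A∩B)/P(B) = (93/150)/(147/150) = 93/147 = 31/49

31/49


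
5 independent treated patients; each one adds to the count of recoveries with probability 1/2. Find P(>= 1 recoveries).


P(at least one) = 1 - P(none)
P(none) = (1 - 1/2)^5 = (1/2)^5 = 1/32
P(at least one) = 1 - 1/32 = 31/32

31/32


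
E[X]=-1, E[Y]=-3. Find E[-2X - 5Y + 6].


E[-2X - 5Y + 6] = -2*E[X] - 5*E[Y] + 6
= (-2)*(-1) + (-5)*(-3) + (6)
= 2 + 15 + 6 = 23

23


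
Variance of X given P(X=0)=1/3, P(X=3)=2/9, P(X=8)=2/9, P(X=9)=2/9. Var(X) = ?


E[X] = 40/9, E[X^2] = 308/9
Var(X) = E[X^2] - (E[X])^2 = 308/9 - (40/9)^2 = 1172/81

1172/81


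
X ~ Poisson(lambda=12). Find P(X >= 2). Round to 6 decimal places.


P(X>=2) = 1 - P(X<=1) = 1 - (e^(-12)*12^0/0! + e^(-12)*12^1/1!)
≈ 1 - (0.0000061442 + 0.0000737305)
= 1 - 0.0000798747 = 0.9999201253
≈ 0.999920

0.999920


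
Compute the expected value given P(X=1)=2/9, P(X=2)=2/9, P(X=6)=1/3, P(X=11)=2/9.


E[X] = sum(x * P(x))
= 1*2/9 + 2*2/9 + 6*1/3 + 11*2/9
= 46/9

46/9


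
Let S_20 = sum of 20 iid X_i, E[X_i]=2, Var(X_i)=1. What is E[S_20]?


E[S_n] = n*E[X_1] = 20*2 = 40

40


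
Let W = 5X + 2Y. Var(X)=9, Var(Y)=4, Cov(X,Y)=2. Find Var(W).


Var(5X + 2Y) = 5^2*Var(X) + 2^2*Var(Y) + 2*5*2*Cov(X,Y)
= 25*9 + 4*4 + 20*2
= 225 + 16 + 40 = 281

281


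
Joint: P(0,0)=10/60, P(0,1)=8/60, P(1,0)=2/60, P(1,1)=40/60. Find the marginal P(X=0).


P(X=0) = P(0,0)+P(0,1) = 10/60 + 8/60 = 18/60 = 3/10

3/10


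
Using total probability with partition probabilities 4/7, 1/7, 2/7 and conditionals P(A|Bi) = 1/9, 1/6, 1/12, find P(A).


P(A) = P(A|B1)P(B1) + P(A|B2)P(B2) + P(A|B3)P(B3)
= 1/9*4/7 + 1/6*1/7 + 1/12*2/7
= 4/63 + 1/42 + 1/42 = 1/9

1/9


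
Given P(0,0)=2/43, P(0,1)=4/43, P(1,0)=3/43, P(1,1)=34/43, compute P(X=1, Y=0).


Read from table: P(X=1, Y=0) = 3/43

3/43


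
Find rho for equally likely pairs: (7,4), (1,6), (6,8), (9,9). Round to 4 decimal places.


Cov(X,Y) = 1.9375, Var(X) = 8.6875, Var(Y) = 3.6875
rho = Cov/(sqrt(VarX)*sqrt(VarY)) = 0.3423

0.3423


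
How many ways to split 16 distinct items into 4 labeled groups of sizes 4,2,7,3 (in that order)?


16! = 20922789888000
Denominator: 4!=24 * 2!=2 * 7!=5040 * 3!=6
Coefficient = 20922789888000 / 1451520 = 14414400

14414400


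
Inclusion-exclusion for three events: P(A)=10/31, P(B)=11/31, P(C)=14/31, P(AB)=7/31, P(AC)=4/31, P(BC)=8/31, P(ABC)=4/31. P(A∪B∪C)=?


P(A∪B∪C) = P(A)+P(B)+P(C) - P(AB)-P(AC)-P(BC) + P(ABC)
= 10/31+11/31+14/31 - 7/31-4/31-8/31 + 4/31
= 20/31

20/31


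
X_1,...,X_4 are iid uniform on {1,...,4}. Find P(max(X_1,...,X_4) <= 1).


P(max <= 1) = P(all X_i <= 1) = (P(X_1 <= 1))^4
= (1/4)^4 = 1/256

1/256


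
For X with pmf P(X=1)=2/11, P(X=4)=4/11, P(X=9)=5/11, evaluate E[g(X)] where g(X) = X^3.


E[X^3] = sum(g(x)*P(x))
= 1*2/11 + 64*4/11 + 729*5/11
= 3903/11

3903/11


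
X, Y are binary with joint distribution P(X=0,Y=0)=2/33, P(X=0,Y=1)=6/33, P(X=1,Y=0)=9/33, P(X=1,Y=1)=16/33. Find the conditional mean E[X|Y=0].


P(Y=0) = 11/33
E[X|Y=0] = (0*2 + 1*9)/11 = 9/11

9/11


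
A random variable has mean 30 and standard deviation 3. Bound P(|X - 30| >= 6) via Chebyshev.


k = 6/3 = 2
Chebyshev: P(|X-mu| >= k*sigma) <= 1/k^2 = 1/2^2 = 1/4

1/4


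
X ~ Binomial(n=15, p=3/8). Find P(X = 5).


P(X=5) = C(15,5) * p^5 * (1-p)^10
= 3003 * 243/32768 * 9765625/1073741824
= 7126259765625/35184372088832

7126259765625/35184372088832


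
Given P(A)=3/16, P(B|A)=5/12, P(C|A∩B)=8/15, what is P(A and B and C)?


P(A∩B∩C) = P(A) * P(B|A) * P(C|A∩B)
= 3/16 * 5/12 * 8/15
= 5/64 * 8/15 = 1/24

1/24


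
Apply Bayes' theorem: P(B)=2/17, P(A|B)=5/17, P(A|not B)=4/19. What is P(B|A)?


P(A) = P(A|B)P(B) + P(A|B')P(B') = 5/17*2/17 + 4/19*15/17 = 1210/5491
P(B|A) = P(A|B)P(B)/P(A) = (10/289)/(1210/5491) = 19/121

19/121


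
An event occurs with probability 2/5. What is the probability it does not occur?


P(A') = 1 - P(A) = 1 - 2/5 = 3/5

3/5


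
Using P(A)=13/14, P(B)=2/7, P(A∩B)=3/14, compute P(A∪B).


P(A∪B) = P(A) + P(B) - P(A∩B)
= 13/14 + 2/7 - 3/14 = 1

1


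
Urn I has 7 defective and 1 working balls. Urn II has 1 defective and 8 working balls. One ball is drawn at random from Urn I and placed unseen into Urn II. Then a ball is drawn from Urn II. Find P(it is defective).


P(transfer defective) = 7/8; P(transfer working) = 1/8
If defective transferred: Urn II has 2 defective of 10, so P(defective|defective moved) = 1/5
If working transferred: Urn II has 1 defective of 10, so P(defective|working moved) = 1/10
By total probability: P(defective) = 7/8*1/5 + 1/8*1/10 = 3/16

3/16


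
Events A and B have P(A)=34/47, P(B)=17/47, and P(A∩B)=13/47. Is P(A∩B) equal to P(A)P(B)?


P(A)*P(B) = 34/47*17/47 = 578/2209
P(A∩B) = 13/47 != 578/2209, so not independent

No, A and B are not independent


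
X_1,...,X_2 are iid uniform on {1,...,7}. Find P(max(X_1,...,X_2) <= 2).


P(max <= 2) = P(all X_i <= 2) = (P(X_1 <= 2))^2
= (2/7)^2 = 4/49

4/49


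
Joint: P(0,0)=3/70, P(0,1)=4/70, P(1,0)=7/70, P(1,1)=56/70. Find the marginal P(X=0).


P(X=0) = P(0,0)+P(0,1) = 3/70 + 4/70 = 7/70 = 1/10

1/10


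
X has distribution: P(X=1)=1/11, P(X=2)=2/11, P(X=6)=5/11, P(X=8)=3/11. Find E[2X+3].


E[2X+3] = sum(g(x)*P(x))
= 5*1/11 + 7*2/11 + 15*5/11 + 19*3/11
= 151/11

151/11


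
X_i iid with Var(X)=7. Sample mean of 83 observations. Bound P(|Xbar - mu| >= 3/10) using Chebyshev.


Var(Xbar) = Var(X)/n = 7/83
Chebyshev: P(|Xbar-mu| >= 3/10) <= Var(Xbar)/(3/10)^2 = (7/83)/(9/100) = 700/747

700/747


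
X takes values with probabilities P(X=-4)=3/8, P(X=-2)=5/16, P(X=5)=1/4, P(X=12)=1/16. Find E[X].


E[X] = sum(x * P(x))
= -4*3/8 - 2*5/16 + 5*1/4 + 12*1/16
= -1/8

-1/8


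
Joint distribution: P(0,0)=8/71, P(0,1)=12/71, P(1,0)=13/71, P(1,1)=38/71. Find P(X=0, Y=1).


Read from table: P(X=0, Y=1) = 12/71

12/71


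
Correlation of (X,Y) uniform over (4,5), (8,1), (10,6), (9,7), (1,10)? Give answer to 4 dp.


Cov(X,Y) = -4.9200, Var(X) = 11.4400, Var(Y) = 8.5600
rho = Cov/(sqrt(VarX)*sqrt(VarY)) = -0.4972

-0.4972


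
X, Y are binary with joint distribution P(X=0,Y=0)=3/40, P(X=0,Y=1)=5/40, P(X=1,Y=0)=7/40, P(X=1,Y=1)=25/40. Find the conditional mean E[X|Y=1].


P(Y=1) = 30/40
E[X|Y=1] = (0*5 + 1*25)/30 = 25/30 = 5/6

5/6


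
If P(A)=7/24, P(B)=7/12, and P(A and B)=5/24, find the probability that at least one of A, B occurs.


P(A∪B) = P(A) + P(B) - P(A∩B)
= 7/24 + 7/12 - 5/24 = 2/3

2/3


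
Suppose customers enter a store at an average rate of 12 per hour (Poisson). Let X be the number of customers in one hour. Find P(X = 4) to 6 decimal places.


P(X=4) = e^(-12) * 12^4 / 4!
≈ 0.000006144212353 * 20736 / 24
≈ 0.005309

0.005309


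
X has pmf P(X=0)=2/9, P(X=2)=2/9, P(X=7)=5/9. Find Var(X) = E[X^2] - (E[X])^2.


E[X] = 13/3, E[X^2] = 253/9
Var(X) = E[X^2] - (E[X])^2 = 253/9 - (13/3)^2 = 28/3

28/3


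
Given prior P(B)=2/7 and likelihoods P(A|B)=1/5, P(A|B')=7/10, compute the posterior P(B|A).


P(A) = P(A|B)P(B) + P(A|B')P(B') = 1/5*2/7 + 7/10*5/7 = 39/70
P(B|A) = P(A|B)P(B)/P(A) = (2/35)/(39/70) = 4/39

4/39


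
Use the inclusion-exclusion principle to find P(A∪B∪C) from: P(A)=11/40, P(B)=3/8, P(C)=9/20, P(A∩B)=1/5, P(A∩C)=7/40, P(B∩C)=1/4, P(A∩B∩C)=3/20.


P(A∪B∪C) = P(A)+P(B)+P(C) - P(AB)-P(AC)-P(BC) + P(ABC)
= 11/40+3/8+9/20 - 1/5-7/40-1/4 + 3/20
= 5/8

5/8


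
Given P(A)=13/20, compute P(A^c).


P(A') = 1 - P(A) = 1 - 13/20 = 7/20

7/20


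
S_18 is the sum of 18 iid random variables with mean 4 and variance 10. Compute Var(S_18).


By independence, Var(S_n) = n*Var(X_1) = 18*10 = 180

180


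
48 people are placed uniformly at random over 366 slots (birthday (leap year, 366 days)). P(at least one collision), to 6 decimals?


P(all different) = prod((366-i)/366 for i=0..47) = 0.039768
P(at least one match) = 1 - 0.039768 = 0.960232

0.960232


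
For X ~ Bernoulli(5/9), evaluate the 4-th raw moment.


For Bernoulli: X in {0,1}
E[X^4] = 0^4*(1-5/9) + 1^4*5/9 = 5/9

5/9


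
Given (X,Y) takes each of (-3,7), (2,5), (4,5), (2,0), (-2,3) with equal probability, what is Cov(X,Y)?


E[X]=3/5, E[Y]=4, E[XY]=3/5
Cov(X,Y) = E[XY] - E[X]E[Y] = 3/5 - 3/5*4 = -9/5

-9/5


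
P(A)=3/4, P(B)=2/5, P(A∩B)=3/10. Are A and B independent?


P(A)*P(B) = 3/4*2/5 = 3/10
P(A∩B) = 3/10, which equals P(A)P(B), so independent

Yes, A and B are independent


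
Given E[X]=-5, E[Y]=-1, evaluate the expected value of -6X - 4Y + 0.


E[-6X - 4Y + 0] = -6*E[X] - 4*E[Y] + 0
= (-6)*(-5) + (-4)*(-1) + (0)
= 30 + 4 + 0 = 34

34


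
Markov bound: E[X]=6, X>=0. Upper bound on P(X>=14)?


Markov: P(X >= a) <= E[X]/a
P(X >= 14) <= 6/14 = 3/7

3/7


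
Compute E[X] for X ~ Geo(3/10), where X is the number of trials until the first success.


For geometric (trials until first success), E[X] = 1/p = 1/(3/10) = 10/3

10/3


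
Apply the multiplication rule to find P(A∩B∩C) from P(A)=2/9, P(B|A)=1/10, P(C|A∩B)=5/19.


P(A∩B∩C) = P(A) * P(B|A) * P(C|A∩B)
= 2/9 * 1/10 * 5/19
= 1/45 * 5/19 = 1/171

1/171


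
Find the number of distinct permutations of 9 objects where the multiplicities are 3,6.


9! = 362880
Denominator: 3!=6 * 6!=720
Coefficient = 362880 / 4320 = 84

84


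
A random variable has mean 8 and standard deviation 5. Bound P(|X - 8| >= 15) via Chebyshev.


k = 15/5 = 3
Chebyshev: P(|X-mu| >= k*sigma) <= 1/k^2 = 1/3^2 = 1/9

1/9


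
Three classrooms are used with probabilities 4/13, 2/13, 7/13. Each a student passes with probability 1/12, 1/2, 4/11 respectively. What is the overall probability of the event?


P(A) = P(A|B1)P(B1) + P(A|B2)P(B2) + P(A|B3)P(B3)
= 1/12*4/13 + 1/2*2/13 + 4/11*7/13
= 1/39 + 1/13 + 28/143 = 128/429

128/429
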